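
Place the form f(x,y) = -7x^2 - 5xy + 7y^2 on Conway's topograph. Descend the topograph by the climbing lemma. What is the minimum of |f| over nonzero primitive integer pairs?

descent: ρ → (7,5,-7)  [lands on river]
river: ρ → (-7,9,5)
river: ρ → (5,11,-5)
river: ρ → (-5,9,7)
closes: descent 1, river 4
min |a| on river = 5

5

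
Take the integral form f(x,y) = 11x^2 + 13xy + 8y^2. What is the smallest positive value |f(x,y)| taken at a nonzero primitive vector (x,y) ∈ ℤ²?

translate: b→-9 (≡13 mod 22), so (11,13,8)→(11,-9,6)
flip: (11,-9,6)→(6,9,11)
translate: b→-3 (≡9 mod 12), so (6,9,11)→(6,-3,8)
reduced (well bottom): (6,-3,8) with a≤c, −a<b≤a
well minimum = a = 6

6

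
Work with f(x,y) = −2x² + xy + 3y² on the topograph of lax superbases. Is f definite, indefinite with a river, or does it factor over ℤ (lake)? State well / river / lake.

D = b²−4ac = 1² − 4·(-2)·3 = 25
D = 5² is a perfect square ⇒ form factors over ℤ ⇒ lakes

lake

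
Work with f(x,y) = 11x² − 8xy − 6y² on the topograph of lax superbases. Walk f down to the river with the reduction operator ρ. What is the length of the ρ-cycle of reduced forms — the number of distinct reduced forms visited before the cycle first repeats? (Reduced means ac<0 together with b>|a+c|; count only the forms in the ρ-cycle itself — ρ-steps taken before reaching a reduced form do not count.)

D = 328, ⌊√D⌋ = 18
descent: ρ → (-6,8,11)  [lands on river]
river: ρ → (11,14,-3)
river: ρ → (-3,16,6)
river: ρ → (6,8,-11)
river: ρ → (-11,14,3)
river: ρ → (3,16,-6)
ρ-cycle length = 6 (tail of 1 descent step not counted)

6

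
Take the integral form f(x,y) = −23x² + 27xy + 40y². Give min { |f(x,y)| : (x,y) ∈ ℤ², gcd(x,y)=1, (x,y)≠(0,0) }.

river: ρ → (40,53,-10)
river: ρ → (-10,47,55)
river: ρ → (55,63,-2)
river: ρ → (-2,65,23)
river: ρ → (23,27,-40)
river: ρ → (-40,53,10)
river: ρ → (10,47,-55)
river: ρ → (-55,63,2)
river: ρ → (2,65,-23)
river: ρ → (-23,27,40)
closes: descent 0, river 10
min |a| on river = 2

2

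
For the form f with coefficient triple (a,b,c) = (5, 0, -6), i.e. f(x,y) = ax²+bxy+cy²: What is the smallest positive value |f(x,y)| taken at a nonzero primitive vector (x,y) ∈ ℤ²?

descent: ρ → (-6,0,5)
descent: ρ → (5,10,-1)  [lands on river]
river: ρ → (-1,10,5)
closes: descent 2, river 2
min |a| on river = 1

1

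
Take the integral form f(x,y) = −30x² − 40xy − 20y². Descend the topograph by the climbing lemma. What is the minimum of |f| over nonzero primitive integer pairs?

translate: b→-20 (≡40 mod 60), so (30,40,20)→(30,-20,10)
flip: (30,-20,10)→(10,20,30)
translate: b→0 (≡20 mod 20), so (10,20,30)→(10,0,20)
reduced (well bottom): (10,0,20) with a≤c, −a<b≤a
well minimum |f| = |-10| = 10 (negative-definite)

10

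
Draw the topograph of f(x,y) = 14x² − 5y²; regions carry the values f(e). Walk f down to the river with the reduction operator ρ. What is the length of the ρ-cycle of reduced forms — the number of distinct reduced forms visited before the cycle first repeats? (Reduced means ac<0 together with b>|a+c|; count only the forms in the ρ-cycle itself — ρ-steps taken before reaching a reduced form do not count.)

D = 280, ⌊√D⌋ = 16
descent: ρ → (-5,10,9)  [lands on river]
river: ρ → (9,8,-6)
river: ρ → (-6,16,1)
river: ρ → (1,16,-6)
river: ρ → (-6,8,9)
river: ρ → (9,10,-5)
ρ-cycle length = 6 (tail of 1 descent step not counted)

6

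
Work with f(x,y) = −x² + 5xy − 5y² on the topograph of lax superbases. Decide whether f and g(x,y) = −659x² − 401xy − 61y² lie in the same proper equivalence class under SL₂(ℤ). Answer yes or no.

D₁ = 5, D₂ = 5
river cycle of f (length 2): (-1, 1, 1), (1, 1, -1)
river cycle of g (length 2): (-1, 1, 1), (1, 1, -1)
cycles coincide ⇒ equivalent

yes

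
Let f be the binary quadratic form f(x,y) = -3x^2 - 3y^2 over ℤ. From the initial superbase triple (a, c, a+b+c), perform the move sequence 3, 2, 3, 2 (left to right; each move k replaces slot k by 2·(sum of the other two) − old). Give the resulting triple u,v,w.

start (-3,-3,-6) = (f(1,0),f(0,1),f(1,1))
replace slot 3: 2·((-3)+(-3)) − (-6) = -6 → (-3,-3,-6)
replace slot 2: 2·((-3)+(-6)) − (-3) = -15 → (-3,-15,-6)
replace slot 3: 2·((-3)+(-15)) − (-6) = -30 → (-3,-15,-30)
replace slot 2: 2·((-3)+(-30)) − (-15) = -51 → (-3,-51,-30)

-3,-51,-30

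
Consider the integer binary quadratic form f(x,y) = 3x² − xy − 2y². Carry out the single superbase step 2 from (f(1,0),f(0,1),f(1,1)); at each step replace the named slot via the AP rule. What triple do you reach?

start (3,-2,0) = (f(1,0),f(0,1),f(1,1))
replace slot 2: 2·(3+0) − (-2) = 8 → (3,8,0)

3,8,0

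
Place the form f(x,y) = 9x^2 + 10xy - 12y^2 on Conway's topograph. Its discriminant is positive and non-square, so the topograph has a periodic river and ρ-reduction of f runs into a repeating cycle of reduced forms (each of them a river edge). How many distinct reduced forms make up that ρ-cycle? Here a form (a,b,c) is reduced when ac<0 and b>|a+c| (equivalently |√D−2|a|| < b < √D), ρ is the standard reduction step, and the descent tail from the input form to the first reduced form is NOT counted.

D = 532, ⌊√D⌋ = 23
river: ρ → (-12,14,7)
river: ρ → (7,14,-12)
river: ρ → (-12,10,9)
river: ρ → (9,8,-13)
river: ρ → (-13,18,4)
river: ρ → (4,22,-3)
river: ρ → (-3,20,11)
river: ρ → (11,2,-12)
river: ρ → (-12,22,1)
river: ρ → (1,22,-12)
river: ρ → (-12,2,11)
river: ρ → (11,20,-3)
river: ρ → (-3,22,4)
river: ρ → (4,18,-13)
river: ρ → (-13,8,9)
river: ρ → (9,10,-12)
ρ-cycle length = 16 (tail of 0 descent steps not counted)

16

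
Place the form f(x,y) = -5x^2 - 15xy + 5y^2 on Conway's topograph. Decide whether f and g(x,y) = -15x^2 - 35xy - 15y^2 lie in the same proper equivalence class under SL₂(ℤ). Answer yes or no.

D₁ = 325, D₂ = 325
river cycle of f (length 2): (5, 15, -5), (-5, 15, 5)
river cycle of g (length 2): (5, 15, -5), (-5, 15, 5)
cycles coincide ⇒ equivalent

yes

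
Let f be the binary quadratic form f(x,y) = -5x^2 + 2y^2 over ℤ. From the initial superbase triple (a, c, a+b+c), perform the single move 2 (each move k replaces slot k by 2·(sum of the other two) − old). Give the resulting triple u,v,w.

start (-5,2,-3) = (f(1,0),f(0,1),f(1,1))
replace slot 2: 2·((-5)+(-3)) − 2 = -18 → (-5,-18,-3)

-5,-18,-3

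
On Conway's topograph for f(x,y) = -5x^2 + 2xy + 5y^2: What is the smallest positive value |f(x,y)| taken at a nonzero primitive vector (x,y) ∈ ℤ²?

river: ρ → (5,8,-2)
river: ρ → (-2,8,5)
river: ρ → (5,2,-5)
river: ρ → (-5,8,2)
river: ρ → (2,8,-5)
river: ρ → (-5,2,5)
closes: descent 0, river 6
min |a| on river = 2

2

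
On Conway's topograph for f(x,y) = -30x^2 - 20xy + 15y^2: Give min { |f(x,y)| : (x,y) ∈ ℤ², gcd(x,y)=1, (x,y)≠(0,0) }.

descent: ρ → (15,20,-30)  [lands on river]
river: ρ → (-30,40,5)
river: ρ → (5,40,-30)
river: ρ → (-30,20,15)
river: ρ → (15,40,-10)
river: ρ → (-10,40,15)
closes: descent 1, river 6
min |a| on river = 5

5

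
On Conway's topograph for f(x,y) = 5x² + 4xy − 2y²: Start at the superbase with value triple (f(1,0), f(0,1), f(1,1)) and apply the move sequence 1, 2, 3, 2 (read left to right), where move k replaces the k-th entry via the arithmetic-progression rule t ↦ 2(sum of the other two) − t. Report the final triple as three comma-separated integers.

start (5,-2,7) = (f(1,0),f(0,1),f(1,1))
replace slot 1: 2·((-2)+7) − 5 = 5 → (5,-2,7)
replace slot 2: 2·(5+7) − (-2) = 26 → (5,26,7)
replace slot 3: 2·(5+26) − 7 = 55 → (5,26,55)
replace slot 2: 2·(5+55) − 26 = 94 → (5,94,55)

5,94,55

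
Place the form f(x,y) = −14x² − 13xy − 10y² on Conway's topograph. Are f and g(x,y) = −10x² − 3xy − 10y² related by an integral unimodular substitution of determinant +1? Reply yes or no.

D₁ = -391, D₂ = -391
f is negative-definite; reduce −f:
−f: flip: (14,13,10)→(10,-13,14)
−f: translate: b→7 (≡-13 mod 20), so (10,-13,14)→(10,7,11)
−f: reduced (well bottom): (10,7,11) with a≤c, −a<b≤a
flip sign back: reduced form of f is (-10,-7,-11)
g is negative-definite; reduce −g:
−g: reduced (well bottom): (10,3,10) with a≤c, −a<b≤a
flip sign back: reduced form of g is (-10,-3,-10)
reduced forms (-10, -7, -11) vs (-10, -3, -10) ⇒ inequivalent

no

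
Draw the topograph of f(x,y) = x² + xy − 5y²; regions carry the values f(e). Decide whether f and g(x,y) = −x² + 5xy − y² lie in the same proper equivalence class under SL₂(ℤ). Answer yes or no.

D₁ = 21, D₂ = 21
river cycle of f (length 2): (1, 3, -3), (-3, 3, 1)
river cycle of g (length 2): (-1, 3, 3), (3, 3, -1)
cycles differ ⇒ inequivalent

no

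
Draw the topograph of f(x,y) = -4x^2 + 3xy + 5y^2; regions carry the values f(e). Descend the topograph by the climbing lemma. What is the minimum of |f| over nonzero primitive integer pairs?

river: ρ → (5,7,-2)
river: ρ → (-2,9,1)
river: ρ → (1,9,-2)
river: ρ → (-2,7,5)
river: ρ → (5,3,-4)
river: ρ → (-4,5,4)
river: ρ → (4,3,-5)
river: ρ → (-5,7,2)
river: ρ → (2,9,-1)
river: ρ → (-1,9,2)
river: ρ → (2,7,-5)
river: ρ → (-5,3,4)
river: ρ → (4,5,-4)
river: ρ → (-4,3,5)
closes: descent 0, river 14
min |a| on river = 1

1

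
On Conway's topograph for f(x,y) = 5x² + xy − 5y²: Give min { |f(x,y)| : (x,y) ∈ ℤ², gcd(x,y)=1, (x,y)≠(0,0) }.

river: ρ → (-5,9,1)
river: ρ → (1,9,-5)
river: ρ → (-5,1,5)
river: ρ → (5,9,-1)
river: ρ → (-1,9,5)
river: ρ → (5,1,-5)
closes: descent 0, river 6
min |a| on river = 1

1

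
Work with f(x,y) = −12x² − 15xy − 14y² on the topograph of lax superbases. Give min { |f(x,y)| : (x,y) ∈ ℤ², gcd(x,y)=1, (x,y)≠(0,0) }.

translate: b→-9 (≡15 mod 24), so (12,15,14)→(12,-9,11)
flip: (12,-9,11)→(11,9,12)
reduced (well bottom): (11,9,12) with a≤c, −a<b≤a
well minimum |f| = |-11| = 11 (negative-definite)

11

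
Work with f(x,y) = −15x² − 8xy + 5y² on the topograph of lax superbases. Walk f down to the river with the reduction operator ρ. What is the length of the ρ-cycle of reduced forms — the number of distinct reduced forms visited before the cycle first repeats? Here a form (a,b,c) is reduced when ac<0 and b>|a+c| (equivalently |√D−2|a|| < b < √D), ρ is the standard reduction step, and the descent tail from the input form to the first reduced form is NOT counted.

D = 364, ⌊√D⌋ = 19
descent: ρ → (5,18,-2)  [lands on river]
river: ρ → (-2,18,5)
river: ρ → (5,12,-11)
river: ρ → (-11,10,6)
river: ρ → (6,14,-7)
river: ρ → (-7,14,6)
river: ρ → (6,10,-11)
river: ρ → (-11,12,5)
ρ-cycle length = 8 (tail of 1 descent step not counted)

8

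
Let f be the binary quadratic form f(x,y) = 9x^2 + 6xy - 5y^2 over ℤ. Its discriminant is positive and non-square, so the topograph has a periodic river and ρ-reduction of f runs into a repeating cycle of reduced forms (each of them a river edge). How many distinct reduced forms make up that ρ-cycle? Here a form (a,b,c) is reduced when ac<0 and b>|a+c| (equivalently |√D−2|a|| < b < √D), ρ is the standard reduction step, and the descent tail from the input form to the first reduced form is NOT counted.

D = 216, ⌊√D⌋ = 14
river: ρ → (-5,14,1)
river: ρ → (1,14,-5)
river: ρ → (-5,6,9)
river: ρ → (9,12,-2)
river: ρ → (-2,12,9)
river: ρ → (9,6,-5)
ρ-cycle length = 6 (tail of 0 descent steps not counted)

6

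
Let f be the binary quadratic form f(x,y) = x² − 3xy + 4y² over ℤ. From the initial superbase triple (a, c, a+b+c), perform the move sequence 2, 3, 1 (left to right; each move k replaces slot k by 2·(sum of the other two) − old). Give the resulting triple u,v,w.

start (1,4,2) = (f(1,0),f(0,1),f(1,1))
replace slot 2: 2·(1+2) − 4 = 2 → (1,2,2)
replace slot 3: 2·(1+2) − 2 = 4 → (1,2,4)
replace slot 1: 2·(2+4) − 1 = 11 → (11,2,4)

11,2,4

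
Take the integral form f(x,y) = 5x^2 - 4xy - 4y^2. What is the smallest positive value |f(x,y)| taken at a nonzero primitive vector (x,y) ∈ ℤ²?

descent: ρ → (-4,4,5)  [lands on river]
river: ρ → (5,6,-3)
river: ρ → (-3,6,5)
river: ρ → (5,4,-4)
closes: descent 1, river 4
min |a| on river = 3

3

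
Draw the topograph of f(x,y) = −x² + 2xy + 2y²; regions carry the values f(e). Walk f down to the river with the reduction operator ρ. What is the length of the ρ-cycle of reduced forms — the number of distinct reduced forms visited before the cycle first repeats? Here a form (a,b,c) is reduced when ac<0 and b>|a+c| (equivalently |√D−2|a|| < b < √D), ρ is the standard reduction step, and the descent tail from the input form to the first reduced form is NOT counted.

D = 12, ⌊√D⌋ = 3
river: ρ → (2,2,-1)
river: ρ → (-1,2,2)
ρ-cycle length = 2 (tail of 0 descent steps not counted)

2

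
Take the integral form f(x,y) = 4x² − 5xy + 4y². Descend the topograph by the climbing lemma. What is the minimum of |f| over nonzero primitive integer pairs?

translate: b→3 (≡-5 mod 8), so (4,-5,4)→(4,3,3)
flip: (4,3,3)→(3,-3,4)
translate: b→3 (≡-3 mod 6), so (3,-3,4)→(3,3,4)
reduced (well bottom): (3,3,4) with a≤c, −a<b≤a
well minimum = a = 3

3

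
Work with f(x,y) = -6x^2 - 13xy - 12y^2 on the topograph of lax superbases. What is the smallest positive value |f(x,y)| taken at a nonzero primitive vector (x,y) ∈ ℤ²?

translate: b→1 (≡13 mod 12), so (6,13,12)→(6,1,5)
flip: (6,1,5)→(5,-1,6)
reduced (well bottom): (5,-1,6) with a≤c, −a<b≤a
well minimum |f| = |-5| = 5 (negative-definite)

5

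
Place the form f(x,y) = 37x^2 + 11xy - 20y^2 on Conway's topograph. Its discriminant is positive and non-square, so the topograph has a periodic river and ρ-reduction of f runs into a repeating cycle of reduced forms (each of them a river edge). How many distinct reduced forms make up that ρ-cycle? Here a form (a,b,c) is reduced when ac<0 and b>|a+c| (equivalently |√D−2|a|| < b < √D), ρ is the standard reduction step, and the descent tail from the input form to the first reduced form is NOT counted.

D = 3081, ⌊√D⌋ = 55
descent: ρ → (-20,29,28)  [lands on river]
river: ρ → (28,27,-21)
river: ρ → (-21,15,34)
river: ρ → (34,53,-2)
river: ρ → (-2,55,7)
river: ρ → (7,43,-44)
river: ρ → (-44,45,6)
river: ρ → (6,51,-20)
ρ-cycle length = 8 (tail of 1 descent step not counted)

8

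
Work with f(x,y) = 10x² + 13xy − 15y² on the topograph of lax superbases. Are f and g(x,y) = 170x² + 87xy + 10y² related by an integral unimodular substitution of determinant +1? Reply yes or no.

D₁ = 769, D₂ = 769
river cycle of f (length 70): (-15, 17, 8), (8, 15, -17), (-17, 19, 6), (6, 17, -20), (-20, 23, 3), (3, 25, -12), (-12, 23, 5), (5, 27, -2), (-2, 25, 18), (18, 11, -9), … (60 more)
river cycle of g (length 70): (10, 13, -15), (-15, 17, 8), (8, 15, -17), (-17, 19, 6), (6, 17, -20), (-20, 23, 3), (3, 25, -12), (-12, 23, 5), (5, 27, -2), (-2, 25, 18), … (60 more)
cycles coincide ⇒ equivalent

yes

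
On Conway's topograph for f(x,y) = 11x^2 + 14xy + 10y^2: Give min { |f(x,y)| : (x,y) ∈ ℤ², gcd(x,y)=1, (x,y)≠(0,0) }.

translate: b→-8 (≡14 mod 22), so (11,14,10)→(11,-8,7)
flip: (11,-8,7)→(7,8,11)
translate: b→-6 (≡8 mod 14), so (7,8,11)→(7,-6,10)
reduced (well bottom): (7,-6,10) with a≤c, −a<b≤a
well minimum = a = 7

7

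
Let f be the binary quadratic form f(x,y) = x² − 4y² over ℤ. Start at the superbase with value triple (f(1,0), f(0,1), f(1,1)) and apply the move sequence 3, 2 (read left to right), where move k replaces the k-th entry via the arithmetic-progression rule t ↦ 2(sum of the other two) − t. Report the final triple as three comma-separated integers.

start (1,-4,-3) = (f(1,0),f(0,1),f(1,1))
replace slot 3: 2·(1+(-4)) − (-3) = -3 → (1,-4,-3)
replace slot 2: 2·(1+(-3)) − (-4) = 0 → (1,0,-3)

1,0,-3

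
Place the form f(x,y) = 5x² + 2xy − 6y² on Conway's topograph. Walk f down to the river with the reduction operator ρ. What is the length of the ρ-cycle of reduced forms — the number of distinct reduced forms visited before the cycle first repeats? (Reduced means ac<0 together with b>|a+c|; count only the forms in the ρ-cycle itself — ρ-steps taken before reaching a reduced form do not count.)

D = 124, ⌊√D⌋ = 11
river: ρ → (-6,10,1)
river: ρ → (1,10,-6)
river: ρ → (-6,2,5)
river: ρ → (5,8,-3)
river: ρ → (-3,10,2)
river: ρ → (2,10,-3)
river: ρ → (-3,8,5)
river: ρ → (5,2,-6)
ρ-cycle length = 8 (tail of 0 descent steps not counted)

8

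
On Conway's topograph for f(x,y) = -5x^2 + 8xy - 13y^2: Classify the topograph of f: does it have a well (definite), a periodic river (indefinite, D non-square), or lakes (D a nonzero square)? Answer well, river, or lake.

D = b²−4ac = 8² − 4·(-5)·(-13) = -196
D < 0 ⇒ definite ⇒ every region one sign ⇒ single well

well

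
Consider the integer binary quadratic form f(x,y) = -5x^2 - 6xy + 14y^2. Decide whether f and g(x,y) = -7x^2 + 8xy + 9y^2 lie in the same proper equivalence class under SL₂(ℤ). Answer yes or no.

D₁ = 316, D₂ = 316
river cycle of f (length 6): (-5, 14, 6), (6, 10, -9), (-9, 8, 7), (7, 6, -10), (-10, 14, 3), (3, 16, -5)
river cycle of g (length 6): (9, 10, -6), (-6, 14, 5), (5, 16, -3), (-3, 14, 10), (10, 6, -7), (-7, 8, 9)
cycles differ ⇒ inequivalent

no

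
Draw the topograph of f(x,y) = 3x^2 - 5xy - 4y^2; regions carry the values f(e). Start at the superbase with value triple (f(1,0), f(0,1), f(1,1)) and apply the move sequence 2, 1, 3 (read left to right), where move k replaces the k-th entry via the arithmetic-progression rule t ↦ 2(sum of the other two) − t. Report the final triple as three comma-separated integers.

start (3,-4,-6) = (f(1,0),f(0,1),f(1,1))
replace slot 2: 2·(3+(-6)) − (-4) = -2 → (3,-2,-6)
replace slot 1: 2·((-2)+(-6)) − 3 = -19 → (-19,-2,-6)
replace slot 3: 2·((-19)+(-2)) − (-6) = -36 → (-19,-2,-36)

-19,-2,-36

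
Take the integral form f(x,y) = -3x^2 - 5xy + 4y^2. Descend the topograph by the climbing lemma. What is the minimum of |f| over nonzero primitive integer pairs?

descent: ρ → (4,5,-3)  [lands on river]
river: ρ → (-3,7,2)
river: ρ → (2,5,-6)
river: ρ → (-6,7,1)
river: ρ → (1,7,-6)
river: ρ → (-6,5,2)
river: ρ → (2,7,-3)
river: ρ → (-3,5,4)
river: ρ → (4,3,-4)
river: ρ → (-4,5,3)
river: ρ → (3,7,-2)
river: ρ → (-2,5,6)
river: ρ → (6,7,-1)
river: ρ → (-1,7,6)
river: ρ → (6,5,-2)
river: ρ → (-2,7,3)
river: ρ → (3,5,-4)
river: ρ → (-4,3,4)
closes: descent 1, river 18
min |a| on river = 1

1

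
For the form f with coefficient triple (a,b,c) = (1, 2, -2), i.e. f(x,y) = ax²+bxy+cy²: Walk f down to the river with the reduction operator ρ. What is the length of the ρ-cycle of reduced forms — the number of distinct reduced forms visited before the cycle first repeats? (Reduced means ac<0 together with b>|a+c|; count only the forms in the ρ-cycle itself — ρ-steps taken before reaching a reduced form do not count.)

D = 12, ⌊√D⌋ = 3
river: ρ → (-2,2,1)
river: ρ → (1,2,-2)
ρ-cycle length = 2 (tail of 0 descent steps not counted)

2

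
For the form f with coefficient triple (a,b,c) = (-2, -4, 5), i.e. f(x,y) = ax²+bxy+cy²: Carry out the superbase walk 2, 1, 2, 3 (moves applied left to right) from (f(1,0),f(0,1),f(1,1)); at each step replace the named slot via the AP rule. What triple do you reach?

start (-2,5,-1) = (f(1,0),f(0,1),f(1,1))
replace slot 2: 2·((-2)+(-1)) − 5 = -11 → (-2,-11,-1)
replace slot 1: 2·((-11)+(-1)) − (-2) = -22 → (-22,-11,-1)
replace slot 2: 2·((-22)+(-1)) − (-11) = -35 → (-22,-35,-1)
replace slot 3: 2·((-22)+(-35)) − (-1) = -113 → (-22,-35,-113)

-22,-35,-113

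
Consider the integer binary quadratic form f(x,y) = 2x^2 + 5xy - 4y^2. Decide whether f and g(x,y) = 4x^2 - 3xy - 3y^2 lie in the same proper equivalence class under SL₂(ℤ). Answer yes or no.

D₁ = 57, D₂ = 57
river cycle of f (length 6): (-4, 3, 3), (3, 3, -4), (-4, 5, 2), (2, 7, -1), (-1, 7, 2), (2, 5, -4)
river cycle of g (length 6): (-3, 3, 4), (4, 5, -2), (-2, 7, 1), (1, 7, -2), (-2, 5, 4), (4, 3, -3)
cycles differ ⇒ inequivalent

no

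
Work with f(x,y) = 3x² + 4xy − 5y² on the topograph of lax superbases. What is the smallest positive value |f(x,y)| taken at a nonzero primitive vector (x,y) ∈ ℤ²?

river: ρ → (-5,6,2)
river: ρ → (2,6,-5)
river: ρ → (-5,4,3)
river: ρ → (3,8,-1)
river: ρ → (-1,8,3)
river: ρ → (3,4,-5)
closes: descent 0, river 6
min |a| on river = 1

1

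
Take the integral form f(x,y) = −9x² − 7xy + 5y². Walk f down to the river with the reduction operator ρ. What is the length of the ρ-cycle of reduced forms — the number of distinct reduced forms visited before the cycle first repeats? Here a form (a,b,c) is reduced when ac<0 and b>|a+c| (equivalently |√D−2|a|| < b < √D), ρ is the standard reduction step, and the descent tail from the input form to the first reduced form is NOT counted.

D = 229, ⌊√D⌋ = 15
descent: ρ → (5,7,-9)  [lands on river]
river: ρ → (-9,11,3)
river: ρ → (3,13,-5)
river: ρ → (-5,7,9)
river: ρ → (9,11,-3)
river: ρ → (-3,13,5)
ρ-cycle length = 6 (tail of 1 descent step not counted)

6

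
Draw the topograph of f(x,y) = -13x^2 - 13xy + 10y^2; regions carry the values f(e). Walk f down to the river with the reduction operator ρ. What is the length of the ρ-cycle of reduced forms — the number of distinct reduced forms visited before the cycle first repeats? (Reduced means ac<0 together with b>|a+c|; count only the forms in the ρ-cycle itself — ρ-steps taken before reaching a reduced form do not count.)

D = 689, ⌊√D⌋ = 26
descent: ρ → (10,13,-13)  [lands on river]
river: ρ → (-13,13,10)
river: ρ → (10,7,-16)
river: ρ → (-16,25,1)
river: ρ → (1,25,-16)
river: ρ → (-16,7,10)
ρ-cycle length = 6 (tail of 1 descent step not counted)

6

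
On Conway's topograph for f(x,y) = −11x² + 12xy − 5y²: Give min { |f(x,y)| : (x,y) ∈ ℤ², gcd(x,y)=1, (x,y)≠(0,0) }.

translate: b→10 (≡-12 mod 22), so (11,-12,5)→(11,10,4)
flip: (11,10,4)→(4,-10,11)
translate: b→-2 (≡-10 mod 8), so (4,-10,11)→(4,-2,5)
reduced (well bottom): (4,-2,5) with a≤c, −a<b≤a
well minimum |f| = |-4| = 4 (negative-definite)

4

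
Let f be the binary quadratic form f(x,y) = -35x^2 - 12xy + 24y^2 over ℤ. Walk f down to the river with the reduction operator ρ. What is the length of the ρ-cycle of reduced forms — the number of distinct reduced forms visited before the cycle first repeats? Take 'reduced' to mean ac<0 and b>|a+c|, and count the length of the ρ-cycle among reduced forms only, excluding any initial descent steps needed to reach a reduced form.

D = 3504, ⌊√D⌋ = 59
descent: ρ → (24,12,-35)  [lands on river]
river: ρ → (-35,58,1)
river: ρ → (1,58,-35)
river: ρ → (-35,12,24)
river: ρ → (24,36,-23)
river: ρ → (-23,56,4)
river: ρ → (4,56,-23)
river: ρ → (-23,36,24)
ρ-cycle length = 8 (tail of 1 descent step not counted)

8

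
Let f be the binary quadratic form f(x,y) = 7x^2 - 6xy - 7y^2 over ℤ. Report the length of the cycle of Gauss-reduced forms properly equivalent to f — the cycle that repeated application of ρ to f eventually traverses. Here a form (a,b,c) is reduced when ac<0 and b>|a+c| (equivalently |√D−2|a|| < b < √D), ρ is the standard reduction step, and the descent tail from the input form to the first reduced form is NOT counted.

D = 232, ⌊√D⌋ = 15
descent: ρ → (-7,6,7)  [lands on river]
river: ρ → (7,8,-6)
river: ρ → (-6,4,9)
river: ρ → (9,14,-1)
river: ρ → (-1,14,9)
river: ρ → (9,4,-6)
river: ρ → (-6,8,7)
river: ρ → (7,6,-7)
river: ρ → (-7,8,6)
river: ρ → (6,4,-9)
river: ρ → (-9,14,1)
river: ρ → (1,14,-9)
river: ρ → (-9,4,6)
river: ρ → (6,8,-7)
ρ-cycle length = 14 (tail of 1 descent step not counted)

14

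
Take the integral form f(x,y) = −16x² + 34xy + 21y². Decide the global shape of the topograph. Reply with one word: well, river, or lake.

D = b²−4ac = 34² − 4·(-16)·21 = 2500
D = 50² is a perfect square ⇒ form factors over ℤ ⇒ lakes

lake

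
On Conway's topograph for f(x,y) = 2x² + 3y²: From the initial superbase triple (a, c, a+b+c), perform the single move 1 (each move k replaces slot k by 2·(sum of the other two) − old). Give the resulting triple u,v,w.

start (2,3,5) = (f(1,0),f(0,1),f(1,1))
replace slot 1: 2·(3+5) − 2 = 14 → (14,3,5)

14,3,5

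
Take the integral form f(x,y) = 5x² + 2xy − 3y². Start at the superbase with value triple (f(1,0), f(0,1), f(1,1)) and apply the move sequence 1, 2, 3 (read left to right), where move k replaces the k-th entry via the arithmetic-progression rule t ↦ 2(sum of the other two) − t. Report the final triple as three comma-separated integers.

start (5,-3,4) = (f(1,0),f(0,1),f(1,1))
replace slot 1: 2·((-3)+4) − 5 = -3 → (-3,-3,4)
replace slot 2: 2·((-3)+4) − (-3) = 5 → (-3,5,4)
replace slot 3: 2·((-3)+5) − 4 = 0 → (-3,5,0)

-3,5,0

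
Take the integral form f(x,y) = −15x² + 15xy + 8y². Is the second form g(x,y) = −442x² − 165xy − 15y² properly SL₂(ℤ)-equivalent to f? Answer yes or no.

D₁ = 705, D₂ = 705
river cycle of f (length 14): (8, 17, -13), (-13, 9, 12), (12, 15, -10), (-10, 25, 2), (2, 23, -22), (-22, 21, 3), (3, 21, -22), (-22, 23, 2), (2, 25, -10), (-10, 15, 12), … (4 more)
river cycle of g (length 14): (-15, 15, 8), (8, 17, -13), (-13, 9, 12), (12, 15, -10), (-10, 25, 2), (2, 23, -22), (-22, 21, 3), (3, 21, -22), (-22, 23, 2), (2, 25, -10), … (4 more)
cycles coincide ⇒ equivalent

yes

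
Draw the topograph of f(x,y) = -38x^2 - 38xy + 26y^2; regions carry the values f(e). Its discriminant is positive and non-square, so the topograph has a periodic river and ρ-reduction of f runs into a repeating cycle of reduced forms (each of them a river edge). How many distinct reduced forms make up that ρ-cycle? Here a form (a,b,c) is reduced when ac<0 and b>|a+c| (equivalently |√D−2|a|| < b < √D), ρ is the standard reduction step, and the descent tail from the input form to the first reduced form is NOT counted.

D = 5396, ⌊√D⌋ = 73
descent: ρ → (26,38,-38)  [lands on river]
river: ρ → (-38,38,26)
river: ρ → (26,66,-10)
river: ρ → (-10,54,62)
river: ρ → (62,70,-2)
river: ρ → (-2,70,62)
river: ρ → (62,54,-10)
river: ρ → (-10,66,26)
ρ-cycle length = 8 (tail of 1 descent step not counted)

8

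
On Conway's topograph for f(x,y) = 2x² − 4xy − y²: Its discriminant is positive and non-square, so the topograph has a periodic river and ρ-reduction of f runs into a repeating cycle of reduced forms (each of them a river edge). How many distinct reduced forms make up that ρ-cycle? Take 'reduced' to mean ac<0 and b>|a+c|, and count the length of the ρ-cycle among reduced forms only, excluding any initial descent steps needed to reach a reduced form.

D = 24, ⌊√D⌋ = 4
descent: ρ → (-1,4,2)  [lands on river]
river: ρ → (2,4,-1)
ρ-cycle length = 2 (tail of 1 descent step not counted)

2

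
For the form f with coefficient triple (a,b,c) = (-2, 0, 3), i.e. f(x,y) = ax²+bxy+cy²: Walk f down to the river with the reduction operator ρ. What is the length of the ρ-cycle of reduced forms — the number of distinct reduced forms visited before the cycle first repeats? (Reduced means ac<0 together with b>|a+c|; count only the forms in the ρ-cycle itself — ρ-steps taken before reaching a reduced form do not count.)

D = 24, ⌊√D⌋ = 4
descent: ρ → (3,0,-2)
descent: ρ → (-2,4,1)  [lands on river]
river: ρ → (1,4,-2)
ρ-cycle length = 2 (tail of 2 descent steps not counted)

2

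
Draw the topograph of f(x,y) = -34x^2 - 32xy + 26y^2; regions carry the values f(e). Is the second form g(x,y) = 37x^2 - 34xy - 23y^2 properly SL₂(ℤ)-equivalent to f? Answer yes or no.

D₁ = 4560, D₂ = 4560
river cycle of f (length 10): (26, 32, -34), (-34, 36, 24), (24, 60, -10), (-10, 60, 24), (24, 36, -34), (-34, 32, 26), (26, 20, -40), (-40, 60, 6), (6, 60, -40), (-40, 20, 26)
river cycle of g (length 10): (-23, 34, 37), (37, 40, -20), (-20, 40, 37), (37, 34, -23), (-23, 58, 13), (13, 46, -47), (-47, 48, 12), (12, 48, -47), (-47, 46, 13), (13, 58, -23)
cycles differ ⇒ inequivalent

no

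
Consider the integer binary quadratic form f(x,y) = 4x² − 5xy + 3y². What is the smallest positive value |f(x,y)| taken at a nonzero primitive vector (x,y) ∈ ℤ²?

translate: b→3 (≡-5 mod 8), so (4,-5,3)→(4,3,2)
flip: (4,3,2)→(2,-3,4)
translate: b→1 (≡-3 mod 4), so (2,-3,4)→(2,1,3)
reduced (well bottom): (2,1,3) with a≤c, −a<b≤a
well minimum = a = 2

2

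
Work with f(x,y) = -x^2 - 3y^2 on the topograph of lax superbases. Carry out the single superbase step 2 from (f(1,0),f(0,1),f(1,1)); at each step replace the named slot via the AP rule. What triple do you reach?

start (-1,-3,-4) = (f(1,0),f(0,1),f(1,1))
replace slot 2: 2·((-1)+(-4)) − (-3) = -7 → (-1,-7,-4)

-1,-7,-4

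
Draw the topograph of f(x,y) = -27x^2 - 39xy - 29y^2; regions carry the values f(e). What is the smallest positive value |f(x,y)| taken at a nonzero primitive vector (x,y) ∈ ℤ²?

translate: b→-15 (≡39 mod 54), so (27,39,29)→(27,-15,17)
flip: (27,-15,17)→(17,15,27)
reduced (well bottom): (17,15,27) with a≤c, −a<b≤a
well minimum |f| = |-17| = 17 (negative-definite)

17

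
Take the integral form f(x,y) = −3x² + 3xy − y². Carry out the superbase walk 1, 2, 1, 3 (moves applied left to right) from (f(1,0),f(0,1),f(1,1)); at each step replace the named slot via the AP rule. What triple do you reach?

start (-3,-1,-1) = (f(1,0),f(0,1),f(1,1))
replace slot 1: 2·((-1)+(-1)) − (-3) = -1 → (-1,-1,-1)
replace slot 2: 2·((-1)+(-1)) − (-1) = -3 → (-1,-3,-1)
replace slot 1: 2·((-3)+(-1)) − (-1) = -7 → (-7,-3,-1)
replace slot 3: 2·((-7)+(-3)) − (-1) = -19 → (-7,-3,-19)

-7,-3,-19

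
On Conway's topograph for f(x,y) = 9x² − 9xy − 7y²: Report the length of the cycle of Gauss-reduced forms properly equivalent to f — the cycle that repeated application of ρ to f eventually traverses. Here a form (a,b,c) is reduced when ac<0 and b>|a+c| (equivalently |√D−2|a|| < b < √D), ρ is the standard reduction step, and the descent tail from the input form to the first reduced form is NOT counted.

D = 333, ⌊√D⌋ = 18
descent: ρ → (-7,9,9)  [lands on river]
river: ρ → (9,9,-7)
river: ρ → (-7,5,11)
river: ρ → (11,17,-1)
river: ρ → (-1,17,11)
river: ρ → (11,5,-7)
ρ-cycle length = 6 (tail of 1 descent step not counted)

6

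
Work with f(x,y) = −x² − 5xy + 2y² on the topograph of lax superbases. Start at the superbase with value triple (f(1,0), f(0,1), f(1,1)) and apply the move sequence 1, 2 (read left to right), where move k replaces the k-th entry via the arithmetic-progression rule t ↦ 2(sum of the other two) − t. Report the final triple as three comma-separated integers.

start (-1,2,-4) = (f(1,0),f(0,1),f(1,1))
replace slot 1: 2·(2+(-4)) − (-1) = -3 → (-3,2,-4)
replace slot 2: 2·((-3)+(-4)) − 2 = -16 → (-3,-16,-4)

-3,-16,-4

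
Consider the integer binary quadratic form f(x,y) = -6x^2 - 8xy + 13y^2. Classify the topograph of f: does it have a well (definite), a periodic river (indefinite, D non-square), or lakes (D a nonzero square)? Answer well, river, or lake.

D = b²−4ac = (-8)² − 4·(-6)·13 = 376
D > 0 non-square ⇒ indefinite ⇒ periodic river

river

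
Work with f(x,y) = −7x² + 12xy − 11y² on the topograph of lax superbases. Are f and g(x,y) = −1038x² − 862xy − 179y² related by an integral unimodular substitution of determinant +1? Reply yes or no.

D₁ = -164, D₂ = -164
f is negative-definite; reduce −f:
−f: translate: b→2 (≡-12 mod 14), so (7,-12,11)→(7,2,6)
−f: flip: (7,2,6)→(6,-2,7)
−f: reduced (well bottom): (6,-2,7) with a≤c, −a<b≤a
flip sign back: reduced form of f is (-6,2,-7)
g is negative-definite; reduce −g:
−g: flip: (1038,862,179)→(179,-862,1038)
−g: translate: b→-146 (≡-862 mod 358), so (179,-862,1038)→(179,-146,30)
−g: flip: (179,-146,30)→(30,146,179)
−g: translate: b→26 (≡146 mod 60), so (30,146,179)→(30,26,7)
−g: flip: (30,26,7)→(7,-26,30)
−g: translate: b→2 (≡-26 mod 14), so (7,-26,30)→(7,2,6)
−g: flip: (7,2,6)→(6,-2,7)
−g: reduced (well bottom): (6,-2,7) with a≤c, −a<b≤a
flip sign back: reduced form of g is (-6,2,-7)
reduced forms (-6, 2, -7) vs (-6, 2, -7) ⇒ equivalent

yes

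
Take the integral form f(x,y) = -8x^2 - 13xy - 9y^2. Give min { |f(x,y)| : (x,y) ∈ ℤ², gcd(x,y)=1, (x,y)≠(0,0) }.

translate: b→-3 (≡13 mod 16), so (8,13,9)→(8,-3,4)
flip: (8,-3,4)→(4,3,8)
reduced (well bottom): (4,3,8) with a≤c, −a<b≤a
well minimum |f| = |-4| = 4 (negative-definite)

4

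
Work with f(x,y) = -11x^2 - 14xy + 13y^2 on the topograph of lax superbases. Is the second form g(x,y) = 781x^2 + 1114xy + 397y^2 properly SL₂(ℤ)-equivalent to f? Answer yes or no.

D₁ = 768, D₂ = 768
river cycle of f (length 8): (13, 14, -11), (-11, 8, 16), (16, 24, -3), (-3, 24, 16), (16, 8, -11), (-11, 14, 13), (13, 12, -12), (-12, 12, 13)
river cycle of g (length 8): (13, 14, -11), (-11, 8, 16), (16, 24, -3), (-3, 24, 16), (16, 8, -11), (-11, 14, 13), (13, 12, -12), (-12, 12, 13)
cycles coincide ⇒ equivalent

yes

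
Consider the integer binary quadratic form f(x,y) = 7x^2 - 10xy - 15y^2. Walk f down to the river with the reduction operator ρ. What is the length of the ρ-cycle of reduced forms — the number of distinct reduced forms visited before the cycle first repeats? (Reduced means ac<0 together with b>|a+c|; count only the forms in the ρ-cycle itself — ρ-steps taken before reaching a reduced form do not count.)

D = 520, ⌊√D⌋ = 22
descent: ρ → (-15,10,7)  [lands on river]
river: ρ → (7,18,-7)
river: ρ → (-7,10,15)
river: ρ → (15,20,-2)
river: ρ → (-2,20,15)
river: ρ → (15,10,-7)
river: ρ → (-7,18,7)
river: ρ → (7,10,-15)
river: ρ → (-15,20,2)
river: ρ → (2,20,-15)
ρ-cycle length = 10 (tail of 1 descent step not counted)

10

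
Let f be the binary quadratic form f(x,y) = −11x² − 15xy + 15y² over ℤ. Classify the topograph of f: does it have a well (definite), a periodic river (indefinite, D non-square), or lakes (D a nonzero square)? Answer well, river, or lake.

D = b²−4ac = (-15)² − 4·(-11)·15 = 885
D > 0 non-square ⇒ indefinite ⇒ periodic river

river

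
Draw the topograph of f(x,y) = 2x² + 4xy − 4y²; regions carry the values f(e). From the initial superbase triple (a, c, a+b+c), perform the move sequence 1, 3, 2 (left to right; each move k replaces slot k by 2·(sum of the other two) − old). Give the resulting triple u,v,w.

start (2,-4,2) = (f(1,0),f(0,1),f(1,1))
replace slot 1: 2·((-4)+2) − 2 = -6 → (-6,-4,2)
replace slot 3: 2·((-6)+(-4)) − 2 = -22 → (-6,-4,-22)
replace slot 2: 2·((-6)+(-22)) − (-4) = -52 → (-6,-52,-22)

-6,-52,-22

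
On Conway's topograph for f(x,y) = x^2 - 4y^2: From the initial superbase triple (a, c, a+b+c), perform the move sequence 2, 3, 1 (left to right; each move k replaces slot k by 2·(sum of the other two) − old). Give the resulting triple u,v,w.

start (1,-4,-3) = (f(1,0),f(0,1),f(1,1))
replace slot 2: 2·(1+(-3)) − (-4) = 0 → (1,0,-3)
replace slot 3: 2·(1+0) − (-3) = 5 → (1,0,5)
replace slot 1: 2·(0+5) − 1 = 9 → (9,0,5)

9,0,5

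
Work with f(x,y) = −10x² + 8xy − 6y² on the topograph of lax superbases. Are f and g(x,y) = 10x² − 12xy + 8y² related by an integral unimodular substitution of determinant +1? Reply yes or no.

D₁ = -176, D₂ = -176
f is negative-definite; reduce −f:
−f: flip: (10,-8,6)→(6,8,10)
−f: translate: b→-4 (≡8 mod 12), so (6,8,10)→(6,-4,8)
−f: reduced (well bottom): (6,-4,8) with a≤c, −a<b≤a
flip sign back: reduced form of f is (-6,4,-8)
g: translate: b→8 (≡-12 mod 20), so (10,-12,8)→(10,8,6)
g: flip: (10,8,6)→(6,-8,10)
g: translate: b→4 (≡-8 mod 12), so (6,-8,10)→(6,4,8)
g: reduced (well bottom): (6,4,8) with a≤c, −a<b≤a
reduced forms (-6, 4, -8) vs (6, 4, 8) ⇒ inequivalent

no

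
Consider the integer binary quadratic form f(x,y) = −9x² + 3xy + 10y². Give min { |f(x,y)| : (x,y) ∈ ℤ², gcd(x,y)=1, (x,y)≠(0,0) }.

river: ρ → (10,17,-2)
river: ρ → (-2,19,1)
river: ρ → (1,19,-2)
river: ρ → (-2,17,10)
river: ρ → (10,3,-9)
river: ρ → (-9,15,4)
river: ρ → (4,17,-5)
river: ρ → (-5,13,10)
river: ρ → (10,7,-8)
river: ρ → (-8,9,9)
river: ρ → (9,9,-8)
river: ρ → (-8,7,10)
river: ρ → (10,13,-5)
river: ρ → (-5,17,4)
river: ρ → (4,15,-9)
river: ρ → (-9,3,10)
closes: descent 0, river 16
min |a| on river = 1

1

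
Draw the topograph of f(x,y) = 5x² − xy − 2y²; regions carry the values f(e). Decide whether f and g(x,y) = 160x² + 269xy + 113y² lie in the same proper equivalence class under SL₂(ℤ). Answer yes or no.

D₁ = 41, D₂ = 41
river cycle of f (length 10): (-2, 5, 2), (2, 3, -4), (-4, 5, 1), (1, 5, -4), (-4, 3, 2), (2, 5, -2), (-2, 3, 4), (4, 5, -1), (-1, 5, 4), (4, 3, -2)
river cycle of g (length 10): (4, 3, -2), (-2, 5, 2), (2, 3, -4), (-4, 5, 1), (1, 5, -4), (-4, 3, 2), (2, 5, -2), (-2, 3, 4), (4, 5, -1), (-1, 5, 4)
cycles coincide ⇒ equivalent

yes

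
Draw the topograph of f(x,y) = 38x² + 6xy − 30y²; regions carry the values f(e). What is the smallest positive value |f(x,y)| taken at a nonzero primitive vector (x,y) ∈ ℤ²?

descent: ρ → (-30,54,14)  [lands on river]
river: ρ → (14,58,-22)
river: ρ → (-22,30,42)
river: ρ → (42,54,-10)
river: ρ → (-10,66,6)
river: ρ → (6,66,-10)
river: ρ → (-10,54,42)
river: ρ → (42,30,-22)
river: ρ → (-22,58,14)
river: ρ → (14,54,-30)
river: ρ → (-30,66,2)
river: ρ → (2,66,-30)
closes: descent 1, river 12
min |a| on river = 2

2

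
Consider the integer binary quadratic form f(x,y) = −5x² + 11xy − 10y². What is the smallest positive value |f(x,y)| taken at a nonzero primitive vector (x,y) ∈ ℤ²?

translate: b→-1 (≡-11 mod 10), so (5,-11,10)→(5,-1,4)
flip: (5,-1,4)→(4,1,5)
reduced (well bottom): (4,1,5) with a≤c, −a<b≤a
well minimum |f| = |-4| = 4 (negative-definite)

4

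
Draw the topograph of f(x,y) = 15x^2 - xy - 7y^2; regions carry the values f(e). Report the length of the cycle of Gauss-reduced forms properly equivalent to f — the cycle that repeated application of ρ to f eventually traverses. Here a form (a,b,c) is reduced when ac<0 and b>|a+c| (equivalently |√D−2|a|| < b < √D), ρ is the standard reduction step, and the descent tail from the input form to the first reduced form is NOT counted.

D = 421, ⌊√D⌋ = 20
descent: ρ → (-7,15,7)  [lands on river]
river: ρ → (7,13,-9)
river: ρ → (-9,5,11)
river: ρ → (11,17,-3)
river: ρ → (-3,19,5)
river: ρ → (5,11,-15)
river: ρ → (-15,19,1)
river: ρ → (1,19,-15)
river: ρ → (-15,11,5)
river: ρ → (5,19,-3)
river: ρ → (-3,17,11)
river: ρ → (11,5,-9)
river: ρ → (-9,13,7)
river: ρ → (7,15,-7)
river: ρ → (-7,13,9)
river: ρ → (9,5,-11)
river: ρ → (-11,17,3)
river: ρ → (3,19,-5)
river: ρ → (-5,11,15)
river: ρ → (15,19,-1)
river: ρ → (-1,19,15)
river: ρ → (15,11,-5)
river: ρ → (-5,19,3)
river: ρ → (3,17,-11)
river: ρ → (-11,5,9)
river: ρ → (9,13,-7)
ρ-cycle length = 26 (tail of 1 descent step not counted)

26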